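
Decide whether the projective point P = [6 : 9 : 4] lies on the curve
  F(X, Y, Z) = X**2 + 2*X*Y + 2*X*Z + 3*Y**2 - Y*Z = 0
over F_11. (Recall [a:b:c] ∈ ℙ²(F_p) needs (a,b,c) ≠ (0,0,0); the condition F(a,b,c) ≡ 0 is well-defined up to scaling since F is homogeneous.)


F(6,9,4) ≡ 3 (mod 11); P is NOT on the curve.

Evaluate F(6, 9, 4) term-by-term (mod 11).
  X**2 ↦ 1·36·1·1 = 36
  2*X*Y ↦ 2·6·9·1 = 108
  2*X*Z ↦ 2·6·1·4 = 48
  3*Y**2 ↦ 3·1·81·1 = 243
  -Y*Z ↦ -1·1·9·4 = -36
Sum: F(6, 9, 4) = (36) + (108) + (48) + (243) + (-36) = 399.
Reducing mod 11: 399 ≡ 3 (mod 11).
Since F(a, b, c) ≡ 3 ≠ 0 (mod 11), P does NOT lie on the curve.


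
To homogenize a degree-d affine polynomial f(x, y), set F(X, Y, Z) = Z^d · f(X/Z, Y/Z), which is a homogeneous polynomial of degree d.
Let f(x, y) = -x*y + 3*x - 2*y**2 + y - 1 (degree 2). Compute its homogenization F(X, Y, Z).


F(X, Y, Z) = -X*Y + 3*X*Z - 2*Y**2 + Y*Z - Z**2

deg(f) = 2.
Substitute x = X/Z, y = Y/Z into f, then multiply by Z^2.
  monomial -1·x^1·y^1 ↦ -1·X^1·Y^1·Z^0.
  monomial 3·x^1·y^0 ↦ 3·X^1·Y^0·Z^1.
  monomial -2·x^0·y^2 ↦ -2·X^0·Y^2·Z^0.
  monomial 1·x^0·y^1 ↦ 1·X^0·Y^1·Z^1.
  monomial -1·x^0·y^0 ↦ -1·X^0·Y^0·Z^2.
Collecting: F(X, Y, Z) = -X*Y + 3*X*Z - 2*Y**2 + Y*Z - Z**2.


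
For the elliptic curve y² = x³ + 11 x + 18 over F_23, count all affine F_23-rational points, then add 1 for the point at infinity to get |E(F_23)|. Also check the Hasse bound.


Affine points = {(0, 8), (0, 15), (2, 5), (2, 18), (3, 3), (3, 20), (6, 1), (6, 22), (7, 1), (7, 22), (9, 8), (9, 15), (10, 1), (10, 22), (13, 9), (13, 14), (14, 8), (14, 15), (15, 4), (15, 19), (16, 9), (16, 14), (17, 9), (17, 14), (19, 5), (19, 18), (20, 2), (20, 21), (22, 11), (22, 12)}; affine count = 30; |E(F_23)| = 31.

Discriminant check: Δ ∝ 4a³ + 27b² = 4·11³ + 27·18² = 4·1331 + 27·324 ≡ 19 (mod 23). Nonzero ⇒ E is nonsingular.
For each x ∈ F_23, compute rhs = x³ + 11·x + 18 mod 23, then count y ∈ F_23 with y² ≡ rhs.
  x = 0: rhs = 18, matching y values: 8, 15 (2 points).
  x = 1: rhs = 7, matching y values: none (0 points).
  x = 2: rhs = 2, matching y values: 5, 18 (2 points).
  x = 3: rhs = 9, matching y values: 3, 20 (2 points).
  x = 4: rhs = 11, matching y values: none (0 points).
  x = 5: rhs = 14, matching y values: none (0 points).
  x = 6: rhs = 1, matching y values: 1, 22 (2 points).
  x = 7: rhs = 1, matching y values: 1, 22 (2 points).
  x = 8: rhs = 20, matching y values: none (0 points).
  x = 9: rhs = 18, matching y values: 8, 15 (2 points).
  x = 10: rhs = 1, matching y values: 1, 22 (2 points).
  x = 11: rhs = 21, matching y values: none (0 points).
  x = 12: rhs = 15, matching y values: none (0 points).
  x = 13: rhs = 12, matching y values: 9, 14 (2 points).
  x = 14: rhs = 18, matching y values: 8, 15 (2 points).
  x = 15: rhs = 16, matching y values: 4, 19 (2 points).
  x = 16: rhs = 12, matching y values: 9, 14 (2 points).
  x = 17: rhs = 12, matching y values: 9, 14 (2 points).
  x = 18: rhs = 22, matching y values: none (0 points).
  x = 19: rhs = 2, matching y values: 5, 18 (2 points).
  x = 20: rhs = 4, matching y values: 2, 21 (2 points).
  x = 21: rhs = 11, matching y values: none (0 points).
  x = 22: rhs = 6, matching y values: 11, 12 (2 points).
Total affine count: 30.
Full point count |E(F_23)| = 30 + 1 = 31.
Hasse bound: |31 − (23+1)| = |7| = 7 ≤ 2√23 ≈ 9.5917 ✓.


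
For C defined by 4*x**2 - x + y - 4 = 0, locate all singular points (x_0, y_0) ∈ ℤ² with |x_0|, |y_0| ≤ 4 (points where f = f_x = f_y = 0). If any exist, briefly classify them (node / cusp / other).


No singular points in the scanned grid; C is smooth there.

Compute partial derivatives:
  f_x = 8*x - 1.
  f_y = 1.
f_y = 1 is a nonzero constant, so f_y never vanishes: no point (x, y) can satisfy f = f_x = f_y = 0. In particular no (x, y) ∈ {−4, ..., 4}² is singular; the curve is smooth.


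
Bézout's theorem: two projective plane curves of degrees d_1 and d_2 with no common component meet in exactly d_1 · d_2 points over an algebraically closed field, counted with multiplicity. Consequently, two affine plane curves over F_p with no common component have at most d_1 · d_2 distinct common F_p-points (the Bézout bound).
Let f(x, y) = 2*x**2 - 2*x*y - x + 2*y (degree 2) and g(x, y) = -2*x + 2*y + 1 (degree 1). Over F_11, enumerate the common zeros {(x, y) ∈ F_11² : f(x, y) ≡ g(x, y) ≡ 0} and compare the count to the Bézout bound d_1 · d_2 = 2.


Common zeros: {(6, 0)}; count = 1; Bézout bound = 2.

deg(f) = 2, deg(g) = 1, so Bézout bound = 2.
Scan x ∈ F_11. For each x, list the y ∈ F_11 with f(x, y) ≡ 0 and those with g(x, y) ≡ 0 (mod 11); the common zeros in that column are the intersection.
  x = 0: f ≡ 0 at y ∈ {0}; g ≡ 0 at y ∈ {5}; common: ∅.
  x = 1: f ≡ 0 at y ∈ ∅; g ≡ 0 at y ∈ {6}; common: ∅.
  x = 2: f ≡ 0 at y ∈ {3}; g ≡ 0 at y ∈ {7}; common: ∅.
  x = 3: f ≡ 0 at y ∈ {1}; g ≡ 0 at y ∈ {8}; common: ∅.
  x = 4: f ≡ 0 at y ∈ {1}; g ≡ 0 at y ∈ {9}; common: ∅.
  x = 5: f ≡ 0 at y ∈ {7}; g ≡ 0 at y ∈ {10}; common: ∅.
  x = 6: f ≡ 0 at y ∈ {0}; g ≡ 0 at y ∈ {0}; common: {0}.
  x = 7: f ≡ 0 at y ∈ {3}; g ≡ 0 at y ∈ {1}; common: ∅.
  x = 8: f ≡ 0 at y ∈ {7}; g ≡ 0 at y ∈ {2}; common: ∅.
  x = 9: f ≡ 0 at y ∈ {2}; g ≡ 0 at y ∈ {3}; common: ∅.
  x = 10: f ≡ 0 at y ∈ {2}; g ≡ 0 at y ∈ {4}; common: ∅.
Collecting: common zeros = {(6, 0)}, so the count is 1.
Comparison with the Bézout bound: 1 ≤ 2 = deg(f)·deg(g), as expected for curves with no common component (the affine F_11-count falls short of the bound because intersections may lie at infinity, over extension fields, or carry multiplicity).


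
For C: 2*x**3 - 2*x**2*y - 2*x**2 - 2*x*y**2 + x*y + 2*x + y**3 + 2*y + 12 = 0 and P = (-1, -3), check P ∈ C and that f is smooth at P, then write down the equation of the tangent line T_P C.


Tangent line at P: -21*x + 14*y + 21 = 0.

Step 1: f(-1, -3) = 0, so P lies on C.
Step 2: partial derivatives
  f_x(x, y) = 6*x**2 - 4*x*y - 4*x - 2*y**2 + y + 2, f_y(x, y) = -2*x**2 - 4*x*y + x + 3*y**2 + 2.
  f_x(P) = -21, f_y(P) = 14 (gradient nonzero, so P is smooth).
Step 3: tangent line at P: -21·(x − -1) + 14·(y − -3) = 0.
Expanding: -21*x + 14*y + 21 = 0.


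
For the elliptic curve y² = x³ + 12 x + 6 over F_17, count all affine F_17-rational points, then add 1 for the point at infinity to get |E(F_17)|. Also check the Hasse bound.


Affine points = {(1, 6), (1, 11), (2, 2), (2, 15), (3, 1), (3, 16), (4, 4), (4, 13), (5, 2), (5, 15), (7, 5), (7, 12), (8, 6), (8, 11), (10, 2), (10, 15), (12, 5), (12, 12), (13, 8), (13, 9), (15, 5), (15, 12)}; affine count = 22; |E(F_17)| = 23.

Discriminant check: Δ ∝ 4a³ + 27b² = 4·12³ + 27·6² = 4·1728 + 27·36 ≡ 13 (mod 17). Nonzero ⇒ E is nonsingular.
For each x ∈ F_17, compute rhs = x³ + 12·x + 6 mod 17, then count y ∈ F_17 with y² ≡ rhs.
  x = 0: rhs = 6, matching y values: none (0 points).
  x = 1: rhs = 2, matching y values: 6, 11 (2 points).
  x = 2: rhs = 4, matching y values: 2, 15 (2 points).
  x = 3: rhs = 1, matching y values: 1, 16 (2 points).
  x = 4: rhs = 16, matching y values: 4, 13 (2 points).
  x = 5: rhs = 4, matching y values: 2, 15 (2 points).
  x = 6: rhs = 5, matching y values: none (0 points).
  x = 7: rhs = 8, matching y values: 5, 12 (2 points).
  x = 8: rhs = 2, matching y values: 6, 11 (2 points).
  x = 9: rhs = 10, matching y values: none (0 points).
  x = 10: rhs = 4, matching y values: 2, 15 (2 points).
  x = 11: rhs = 7, matching y values: none (0 points).
  x = 12: rhs = 8, matching y values: 5, 12 (2 points).
  x = 13: rhs = 13, matching y values: 8, 9 (2 points).
  x = 14: rhs = 11, matching y values: none (0 points).
  x = 15: rhs = 8, matching y values: 5, 12 (2 points).
  x = 16: rhs = 10, matching y values: none (0 points).
Total affine count: 22.
Full point count |E(F_17)| = 22 + 1 = 23.
Hasse bound: |23 − (17+1)| = |5| = 5 ≤ 2√17 ≈ 8.2462 ✓.


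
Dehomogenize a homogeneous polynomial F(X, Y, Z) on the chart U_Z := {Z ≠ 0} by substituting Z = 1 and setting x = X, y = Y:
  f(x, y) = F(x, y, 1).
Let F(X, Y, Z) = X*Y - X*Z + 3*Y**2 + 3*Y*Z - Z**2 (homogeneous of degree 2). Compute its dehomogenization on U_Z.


f(x, y) = x*y - x + 3*y**2 + 3*y - 1

On U_Z we set Z = 1. Each monomial c·X^i·Y^j·Z^k in F becomes c·x^i·y^j·1^k = c·x^i·y^j.
Substituting Z = 1: F(X, Y, 1) = x*y - x + 3*y**2 + 3*y - 1.
Note: deg(f) ≤ deg(F) = 2; strict inequality happens when F is divisible by Z (lost terms).


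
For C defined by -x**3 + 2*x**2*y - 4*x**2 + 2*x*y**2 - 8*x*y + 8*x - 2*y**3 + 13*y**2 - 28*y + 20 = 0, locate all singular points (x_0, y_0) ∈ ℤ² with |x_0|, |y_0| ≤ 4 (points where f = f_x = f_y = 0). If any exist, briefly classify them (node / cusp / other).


Singular points: {(0, 2)}; classification: cusp.

Compute partial derivatives:
  f_x = -3*x**2 + 4*x*y - 8*x + 2*y**2 - 8*y + 8.
  f_y = 2*x**2 + 4*x*y - 8*x - 6*y**2 + 26*y - 28.
Scan x_0 ∈ {−4, ..., 4}. For each x_0, f_y(x_0, y) is a polynomial in y; find its integer roots y ∈ {−4, ..., 4}, then test f_x and f at those candidates.
  x = -4: f_y(-4, y) = -6*y**2 + 10*y + 36; no integer root y with |y| ≤ 4.
  x = -3: f_y(-3, y) = -6*y**2 + 14*y + 14; no integer root y with |y| ≤ 4.
  x = -2: f_y(-2, y) = -6*y**2 + 18*y - 4; no integer root y with |y| ≤ 4.
  x = -1: f_y(-1, y) = -6*y**2 + 22*y - 18; no integer root y with |y| ≤ 4.
  x = 0: f_y(0, y) = -6*y**2 + 26*y - 28; vanishes at y ∈ {2}. (0, 2): f_x = 0, f = 0 — SINGULAR.
  x = 1: f_y(1, y) = -6*y**2 + 30*y - 34; no integer root y with |y| ≤ 4.
  x = 2: f_y(2, y) = -6*y**2 + 34*y - 36; no integer root y with |y| ≤ 4.
  x = 3: f_y(3, y) = -6*y**2 + 38*y - 34; no integer root y with |y| ≤ 4.
  x = 4: f_y(4, y) = -6*y**2 + 42*y - 28; no integer root y with |y| ≤ 4.
Only singular point on the grid: (0, 2).
Classify: substitute x = 0 + u, y = 2 + v and expand: f = -u**3 + 2*u**2*v + 2*u*v**2 - 2*v**3 + v**2.
No constant or linear terms (consistent with a singular point). Quadratic part: v**2. Cubic part: -u**3 + 2*u**2*v + 2*u*v**2 - 2*v**3.
The quadratic part v**2 is a perfect square, so there is a single (double) tangent line v = 0, i.e. y = 2. Restricting the cubic part to that line (v = 0) leaves -u**3 ≠ 0, so f is not divisible by v and the branch is v² ≈ u**3 to lowest order — this is a cusp.
Classification: cusp.


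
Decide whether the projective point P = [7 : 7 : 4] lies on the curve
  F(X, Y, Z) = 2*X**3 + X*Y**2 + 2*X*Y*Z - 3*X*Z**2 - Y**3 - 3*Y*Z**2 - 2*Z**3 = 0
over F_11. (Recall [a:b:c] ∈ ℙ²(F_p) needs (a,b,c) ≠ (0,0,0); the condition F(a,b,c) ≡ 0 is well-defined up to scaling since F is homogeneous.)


F(7,7,4) ≡ 3 (mod 11); P is NOT on the curve.

Evaluate F(7, 7, 4) term-by-term (mod 11).
  2*X**3 ↦ 2·343·1·1 = 686
  X*Y**2 ↦ 1·7·49·1 = 343
  2*X*Y*Z ↦ 2·7·7·4 = 392
  -3*X*Z**2 ↦ -3·7·1·16 = -336
  -Y**3 ↦ -1·1·343·1 = -343
  -3*Y*Z**2 ↦ -3·1·7·16 = -336
  -2*Z**3 ↦ -2·1·1·64 = -128
Sum: F(7, 7, 4) = (686) + (343) + (392) + (-336) + (-343) + (-336) + (-128) = 278.
Reducing mod 11: 278 ≡ 3 (mod 11).
Since F(a, b, c) ≡ 3 ≠ 0 (mod 11), P does NOT lie on the curve.


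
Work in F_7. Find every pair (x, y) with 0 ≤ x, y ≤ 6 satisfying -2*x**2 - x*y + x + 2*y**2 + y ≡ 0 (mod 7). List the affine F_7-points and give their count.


Affine F_7-points: {(0, 0), (0, 3), (1, 2), (1, 5), (2, 2), (4, 0), (4, 5), (6, 3)}; count = 8.

For each of the 49 pairs (x, y) ∈ F_7², evaluate f(x, y) mod 7. Record the zeros.
  x = 0: [0↦0, 1↦3, 2↦3, 3↦0, 4↦1, 5↦6, 6↦1]  zeros at y ∈ {0, 3}
  x = 1: [0↦6, 1↦1, 2↦0, 3↦3, 4↦3, 5↦0, 6↦1]  zeros at y ∈ {2, 5}
  x = 2: [0↦1, 1↦2, 2↦0, 3↦2, 4↦1, 5↦4, 6↦4]  zeros at y ∈ {2}
  x = 3: [0↦6, 1↦6, 2↦3, 3↦4, 4↦2, 5↦4, 6↦3]  zeros at y ∈ ∅
  x = 4: [0↦0, 1↦6, 2↦2, 3↦2, 4↦6, 5↦0, 6↦5]  zeros at y ∈ {0, 5}
  x = 5: [0↦4, 1↦2, 2↦4, 3↦3, 4↦6, 5↦6, 6↦3]  zeros at y ∈ ∅
  x = 6: [0↦4, 1↦1, 2↦2, 3↦0, 4↦2, 5↦1, 6↦4]  zeros at y ∈ {3}
Collecting zeros: affine points = {(0, 0), (0, 3), (1, 2), (1, 5), (2, 2), (4, 0), (4, 5), (6, 3)}.
Total count |C(F_7)_aff| = 8.


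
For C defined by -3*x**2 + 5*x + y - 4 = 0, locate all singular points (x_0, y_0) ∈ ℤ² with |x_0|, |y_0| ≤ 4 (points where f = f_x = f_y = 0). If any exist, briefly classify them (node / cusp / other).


No singular points in the scanned grid; C is smooth there.

Compute partial derivatives:
  f_x = 5 - 6*x.
  f_y = 1.
f_y = 1 is a nonzero constant, so f_y never vanishes: no point (x, y) can satisfy f = f_x = f_y = 0. In particular no (x, y) ∈ {−4, ..., 4}² is singular; the curve is smooth.


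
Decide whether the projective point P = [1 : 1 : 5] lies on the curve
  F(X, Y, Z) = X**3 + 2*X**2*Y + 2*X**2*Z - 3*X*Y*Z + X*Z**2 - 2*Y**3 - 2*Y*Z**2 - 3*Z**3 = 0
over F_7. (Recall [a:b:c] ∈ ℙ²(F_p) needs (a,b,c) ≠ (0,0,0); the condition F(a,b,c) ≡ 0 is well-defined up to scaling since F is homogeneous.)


F(1,1,5) ≡ 2 (mod 7); P is NOT on the curve.

Evaluate F(1, 1, 5) term-by-term (mod 7).
  X**3 ↦ 1·1·1·1 = 1
  2*X**2*Y ↦ 2·1·1·1 = 2
  2*X**2*Z ↦ 2·1·1·5 = 10
  -3*X*Y*Z ↦ -3·1·1·5 = -15
  X*Z**2 ↦ 1·1·1·25 = 25
  -2*Y**3 ↦ -2·1·1·1 = -2
  -2*Y*Z**2 ↦ -2·1·1·25 = -50
  -3*Z**3 ↦ -3·1·1·125 = -375
Sum: F(1, 1, 5) = (1) + (2) + (10) + (-15) + (25) + (-2) + (-50) + (-375) = -404.
Reducing mod 7: -404 ≡ 2 (mod 7).
Since F(a, b, c) ≡ 2 ≠ 0 (mod 7), P does NOT lie on the curve.


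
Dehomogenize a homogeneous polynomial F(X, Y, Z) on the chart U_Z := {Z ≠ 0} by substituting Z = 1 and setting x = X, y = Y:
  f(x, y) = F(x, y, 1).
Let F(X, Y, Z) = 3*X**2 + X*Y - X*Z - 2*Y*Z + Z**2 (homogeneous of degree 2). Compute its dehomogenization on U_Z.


f(x, y) = 3*x**2 + x*y - x - 2*y + 1

On U_Z we set Z = 1. Each monomial c·X^i·Y^j·Z^k in F becomes c·x^i·y^j·1^k = c·x^i·y^j.
Substituting Z = 1: F(X, Y, 1) = 3*x**2 + x*y - x - 2*y + 1.
Note: deg(f) ≤ deg(F) = 2; strict inequality happens when F is divisible by Z (lost terms).


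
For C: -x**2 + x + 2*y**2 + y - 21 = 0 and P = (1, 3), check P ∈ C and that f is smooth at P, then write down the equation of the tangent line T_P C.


Tangent line at P: -x + 13*y - 38 = 0.

Step 1: f(1, 3) = 0, so P lies on C.
Step 2: partial derivatives
  f_x(x, y) = 1 - 2*x, f_y(x, y) = 4*y + 1.
  f_x(P) = -1, f_y(P) = 13 (gradient nonzero, so P is smooth).
Step 3: tangent line at P: -1·(x − 1) + 13·(y − 3) = 0.
Expanding: -x + 13*y - 38 = 0.


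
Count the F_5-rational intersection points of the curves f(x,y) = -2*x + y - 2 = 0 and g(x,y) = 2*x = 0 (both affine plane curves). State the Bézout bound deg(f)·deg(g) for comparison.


Common zeros: {(0, 2)}; count = 1; Bézout bound = 1.

deg(f) = 1, deg(g) = 1, so Bézout bound = 1.
Scan x ∈ F_5. For each x, list the y ∈ F_5 with f(x, y) ≡ 0 and those with g(x, y) ≡ 0 (mod 5); the common zeros in that column are the intersection.
  x = 0: f ≡ 0 at y ∈ {2}; g ≡ 0 at y ∈ {0, 1, 2, 3, 4}; common: {2}.
  x = 1: f ≡ 0 at y ∈ {4}; g ≡ 0 at y ∈ ∅; common: ∅.
  x = 2: f ≡ 0 at y ∈ {1}; g ≡ 0 at y ∈ ∅; common: ∅.
  x = 3: f ≡ 0 at y ∈ {3}; g ≡ 0 at y ∈ ∅; common: ∅.
  x = 4: f ≡ 0 at y ∈ {0}; g ≡ 0 at y ∈ ∅; common: ∅.
Collecting: common zeros = {(0, 2)}, so the count is 1.
Comparison with the Bézout bound: 1 ≤ 1 = deg(f)·deg(g), as expected for curves with no common component (the bound is attained).


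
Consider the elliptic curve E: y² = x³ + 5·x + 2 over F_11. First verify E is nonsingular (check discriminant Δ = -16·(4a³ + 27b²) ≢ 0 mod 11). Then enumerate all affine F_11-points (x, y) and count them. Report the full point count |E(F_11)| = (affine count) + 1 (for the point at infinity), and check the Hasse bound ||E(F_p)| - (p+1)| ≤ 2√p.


Affine points = {(2, 3), (2, 8), (3, 0), (4, 3), (4, 8), (5, 3), (5, 8), (8, 2), (8, 9)}; affine count = 9; |E(F_11)| = 10.

Discriminant check: Δ ∝ 4a³ + 27b² = 4·5³ + 27·2² = 4·125 + 27·4 ≡ 3 (mod 11). Nonzero ⇒ E is nonsingular.
For each x ∈ F_11, compute rhs = x³ + 5·x + 2 mod 11, then count y ∈ F_11 with y² ≡ rhs.
  x = 0: rhs = 2, matching y values: none (0 points).
  x = 1: rhs = 8, matching y values: none (0 points).
  x = 2: rhs = 9, matching y values: 3, 8 (2 points).
  x = 3: rhs = 0, matching y values: 0 (1 points).
  x = 4: rhs = 9, matching y values: 3, 8 (2 points).
  x = 5: rhs = 9, matching y values: 3, 8 (2 points).
  x = 6: rhs = 6, matching y values: none (0 points).
  x = 7: rhs = 6, matching y values: none (0 points).
  x = 8: rhs = 4, matching y values: 2, 9 (2 points).
  x = 9: rhs = 6, matching y values: none (0 points).
  x = 10: rhs = 7, matching y values: none (0 points).
Total affine count: 9.
Full point count |E(F_11)| = 9 + 1 = 10.
Hasse bound: |10 − (11+1)| = |-2| = 2 ≤ 2√11 ≈ 6.6332 ✓.


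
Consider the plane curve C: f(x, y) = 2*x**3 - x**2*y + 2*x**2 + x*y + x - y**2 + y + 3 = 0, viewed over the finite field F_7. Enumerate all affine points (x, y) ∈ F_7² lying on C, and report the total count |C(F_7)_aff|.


Affine F_7-points: {(3, 4), (3, 5), (5, 0), (5, 2), (6, 1), (6, 5)}; count = 6.

For each of the 49 pairs (x, y) ∈ F_7², evaluate f(x, y) mod 7. Record the zeros.
  x = 0: [0↦3, 1↦3, 2↦1, 3↦4, 4↦5, 5↦4, 6↦1]  zeros at y ∈ ∅
  x = 1: [0↦1, 1↦1, 2↦6, 3↦2, 4↦3, 5↦2, 6↦6]  zeros at y ∈ ∅
  x = 2: [0↦1, 1↦6, 2↦2, 3↦3, 4↦2, 5↦6, 6↦1]  zeros at y ∈ ∅
  x = 3: [0↦1, 1↦2, 2↦1, 3↦5, 4↦0, 5↦0, 6↦5]  zeros at y ∈ {4, 5}
  x = 4: [0↦6, 1↦1, 2↦1, 3↦6, 4↦2, 5↦3, 6↦2]  zeros at y ∈ ∅
  x = 5: [0↦0, 1↦1, 2↦0, 3↦4, 4↦6, 5↦6, 6↦4]  zeros at y ∈ {0, 2}
  x = 6: [0↦2, 1↦0, 2↦3, 3↦4, 4↦3, 5↦0, 6↦2]  zeros at y ∈ {1, 5}
Collecting zeros: affine points = {(3, 4), (3, 5), (5, 0), (5, 2), (6, 1), (6, 5)}.
Total count |C(F_7)_aff| = 6.


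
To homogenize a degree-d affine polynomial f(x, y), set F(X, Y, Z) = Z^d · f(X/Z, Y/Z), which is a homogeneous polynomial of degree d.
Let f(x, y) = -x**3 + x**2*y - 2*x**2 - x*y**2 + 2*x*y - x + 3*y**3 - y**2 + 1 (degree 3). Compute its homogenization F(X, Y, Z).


F(X, Y, Z) = -X**3 + X**2*Y - 2*X**2*Z - X*Y**2 + 2*X*Y*Z - X*Z**2 + 3*Y**3 - Y**2*Z + Z**3

deg(f) = 3.
Substitute x = X/Z, y = Y/Z into f, then multiply by Z^3.
  monomial -1·x^3·y^0 ↦ -1·X^3·Y^0·Z^0.
  monomial 1·x^2·y^1 ↦ 1·X^2·Y^1·Z^0.
  monomial -2·x^2·y^0 ↦ -2·X^2·Y^0·Z^1.
  monomial -1·x^1·y^2 ↦ -1·X^1·Y^2·Z^0.
  monomial 2·x^1·y^1 ↦ 2·X^1·Y^1·Z^1.
  monomial -1·x^1·y^0 ↦ -1·X^1·Y^0·Z^2.
  monomial 3·x^0·y^3 ↦ 3·X^0·Y^3·Z^0.
  monomial -1·x^0·y^2 ↦ -1·X^0·Y^2·Z^1.
  monomial 1·x^0·y^0 ↦ 1·X^0·Y^0·Z^3.
Collecting: F(X, Y, Z) = -X**3 + X**2*Y - 2*X**2*Z - X*Y**2 + 2*X*Y*Z - X*Z**2 + 3*Y**3 - Y**2*Z + Z**3.


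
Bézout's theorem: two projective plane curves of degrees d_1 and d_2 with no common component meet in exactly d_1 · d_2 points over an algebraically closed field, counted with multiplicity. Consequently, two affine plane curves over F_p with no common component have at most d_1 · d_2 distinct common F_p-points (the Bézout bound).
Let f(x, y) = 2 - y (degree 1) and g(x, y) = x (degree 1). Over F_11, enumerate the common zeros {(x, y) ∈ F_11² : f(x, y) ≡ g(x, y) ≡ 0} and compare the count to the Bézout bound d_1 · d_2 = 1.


Common zeros: {(0, 2)}; count = 1; Bézout bound = 1.

deg(f) = 1, deg(g) = 1, so Bézout bound = 1.
Scan x ∈ F_11. For each x, list the y ∈ F_11 with f(x, y) ≡ 0 and those with g(x, y) ≡ 0 (mod 11); the common zeros in that column are the intersection.
  x = 0: f ≡ 0 at y ∈ {2}; g ≡ 0 at y ∈ {0, 1, 2, 3, 4, 5, 6, 7, 8, 9, 10}; common: {2}.
  x = 1: f ≡ 0 at y ∈ {2}; g ≡ 0 at y ∈ ∅; common: ∅.
  x = 2: f ≡ 0 at y ∈ {2}; g ≡ 0 at y ∈ ∅; common: ∅.
  x = 3: f ≡ 0 at y ∈ {2}; g ≡ 0 at y ∈ ∅; common: ∅.
  x = 4: f ≡ 0 at y ∈ {2}; g ≡ 0 at y ∈ ∅; common: ∅.
  x = 5: f ≡ 0 at y ∈ {2}; g ≡ 0 at y ∈ ∅; common: ∅.
  x = 6: f ≡ 0 at y ∈ {2}; g ≡ 0 at y ∈ ∅; common: ∅.
  x = 7: f ≡ 0 at y ∈ {2}; g ≡ 0 at y ∈ ∅; common: ∅.
  x = 8: f ≡ 0 at y ∈ {2}; g ≡ 0 at y ∈ ∅; common: ∅.
  x = 9: f ≡ 0 at y ∈ {2}; g ≡ 0 at y ∈ ∅; common: ∅.
  x = 10: f ≡ 0 at y ∈ {2}; g ≡ 0 at y ∈ ∅; common: ∅.
Collecting: common zeros = {(0, 2)}, so the count is 1.
Comparison with the Bézout bound: 1 ≤ 1 = deg(f)·deg(g), as expected for curves with no common component (the bound is attained).


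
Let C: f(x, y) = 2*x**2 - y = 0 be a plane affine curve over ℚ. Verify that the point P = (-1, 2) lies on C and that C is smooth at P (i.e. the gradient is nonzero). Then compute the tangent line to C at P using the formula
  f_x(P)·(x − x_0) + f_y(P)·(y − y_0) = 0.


Tangent line at P: -4*x - y - 2 = 0.

Step 1: f(-1, 2) = 0, so P lies on C.
Step 2: partial derivatives
  f_x(x, y) = 4*x, f_y(x, y) = -1.
  f_x(P) = -4, f_y(P) = -1 (gradient nonzero, so P is smooth).
Step 3: tangent line at P: -4·(x − -1) + -1·(y − 2) = 0.
Expanding: -4*x - y - 2 = 0.


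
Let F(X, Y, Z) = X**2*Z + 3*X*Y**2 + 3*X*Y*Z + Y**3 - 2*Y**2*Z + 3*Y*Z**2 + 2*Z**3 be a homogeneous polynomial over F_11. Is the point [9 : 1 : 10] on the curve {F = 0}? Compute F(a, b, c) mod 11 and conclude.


F(9,1,10) ≡ 0 (mod 11); P is on the curve.

Evaluate F(9, 1, 10) term-by-term (mod 11).
  X**2*Z ↦ 1·81·1·10 = 810
  3*X*Y**2 ↦ 3·9·1·1 = 27
  3*X*Y*Z ↦ 3·9·1·10 = 270
  Y**3 ↦ 1·1·1·1 = 1
  -2*Y**2*Z ↦ -2·1·1·10 = -20
  3*Y*Z**2 ↦ 3·1·1·100 = 300
  2*Z**3 ↦ 2·1·1·1000 = 2000
Sum: F(9, 1, 10) = (810) + (27) + (270) + (1) + (-20) + (300) + (2000) = 3388.
Reducing mod 11: 3388 ≡ 0 (mod 11).
Since F(a, b, c) ≡ 0 (mod 11), P lies on the curve.


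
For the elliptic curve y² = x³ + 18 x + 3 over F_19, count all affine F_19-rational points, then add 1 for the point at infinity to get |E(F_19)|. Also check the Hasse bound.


Affine points = {(2, 3), (2, 16), (4, 5), (4, 14), (5, 3), (5, 16), (6, 2), (6, 17), (7, 4), (7, 15), (9, 1), (9, 18), (10, 9), (10, 10), (12, 3), (12, 16), (14, 4), (14, 15), (15, 0), (16, 6), (16, 13), (17, 4), (17, 15)}; affine count = 23; |E(F_19)| = 24.

Discriminant check: Δ ∝ 4a³ + 27b² = 4·18³ + 27·3² = 4·5832 + 27·9 ≡ 11 (mod 19). Nonzero ⇒ E is nonsingular.
For each x ∈ F_19, compute rhs = x³ + 18·x + 3 mod 19, then count y ∈ F_19 with y² ≡ rhs.
  x = 0: rhs = 3, matching y values: none (0 points).
  x = 1: rhs = 3, matching y values: none (0 points).
  x = 2: rhs = 9, matching y values: 3, 16 (2 points).
  x = 3: rhs = 8, matching y values: none (0 points).
  x = 4: rhs = 6, matching y values: 5, 14 (2 points).
  x = 5: rhs = 9, matching y values: 3, 16 (2 points).
  x = 6: rhs = 4, matching y values: 2, 17 (2 points).
  x = 7: rhs = 16, matching y values: 4, 15 (2 points).
  x = 8: rhs = 13, matching y values: none (0 points).
  x = 9: rhs = 1, matching y values: 1, 18 (2 points).
  x = 10: rhs = 5, matching y values: 9, 10 (2 points).
  x = 11: rhs = 12, matching y values: none (0 points).
  x = 12: rhs = 9, matching y values: 3, 16 (2 points).
  x = 13: rhs = 2, matching y values: none (0 points).
  x = 14: rhs = 16, matching y values: 4, 15 (2 points).
  x = 15: rhs = 0, matching y values: 0 (1 points).
  x = 16: rhs = 17, matching y values: 6, 13 (2 points).
  x = 17: rhs = 16, matching y values: 4, 15 (2 points).
  x = 18: rhs = 3, matching y values: none (0 points).
Total affine count: 23.
Full point count |E(F_19)| = 23 + 1 = 24.
Hasse bound: |24 − (19+1)| = |4| = 4 ≤ 2√19 ≈ 8.7178 ✓.


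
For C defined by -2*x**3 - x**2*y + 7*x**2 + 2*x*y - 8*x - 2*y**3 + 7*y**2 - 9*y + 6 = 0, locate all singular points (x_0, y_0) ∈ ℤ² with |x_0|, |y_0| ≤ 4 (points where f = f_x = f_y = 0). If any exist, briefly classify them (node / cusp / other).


Singular points: {(1, 1)}; classification: cusp.

Compute partial derivatives:
  f_x = -6*x**2 - 2*x*y + 14*x + 2*y - 8.
  f_y = -x**2 + 2*x - 6*y**2 + 14*y - 9.
Scan x_0 ∈ {−4, ..., 4}. For each x_0, f_y(x_0, y) is a polynomial in y; find its integer roots y ∈ {−4, ..., 4}, then test f_x and f at those candidates.
  x = -4: f_y(-4, y) = -6*y**2 + 14*y - 33; no integer root y with |y| ≤ 4.
  x = -3: f_y(-3, y) = -6*y**2 + 14*y - 24; no integer root y with |y| ≤ 4.
  x = -2: f_y(-2, y) = -6*y**2 + 14*y - 17; no integer root y with |y| ≤ 4.
  x = -1: f_y(-1, y) = -6*y**2 + 14*y - 12; no integer root y with |y| ≤ 4.
  x = 0: f_y(0, y) = -6*y**2 + 14*y - 9; no integer root y with |y| ≤ 4.
  x = 1: f_y(1, y) = -6*y**2 + 14*y - 8; vanishes at y ∈ {1}. (1, 1): f_x = 0, f = 0 — SINGULAR.
  x = 2: f_y(2, y) = -6*y**2 + 14*y - 9; no integer root y with |y| ≤ 4.
  x = 3: f_y(3, y) = -6*y**2 + 14*y - 12; no integer root y with |y| ≤ 4.
  x = 4: f_y(4, y) = -6*y**2 + 14*y - 17; no integer root y with |y| ≤ 4.
Only singular point on the grid: (1, 1).
Classify: substitute x = 1 + u, y = 1 + v and expand: f = -2*u**3 - u**2*v - 2*v**3 + v**2.
No constant or linear terms (consistent with a singular point). Quadratic part: v**2. Cubic part: -2*u**3 - u**2*v - 2*v**3.
The quadratic part v**2 is a perfect square, so there is a single (double) tangent line v = 0, i.e. y = 1. Restricting the cubic part to that line (v = 0) leaves -2*u**3 ≠ 0, so f is not divisible by v and the branch is v² ≈ 2*u**3 to lowest order — this is a cusp.
Classification: cusp.


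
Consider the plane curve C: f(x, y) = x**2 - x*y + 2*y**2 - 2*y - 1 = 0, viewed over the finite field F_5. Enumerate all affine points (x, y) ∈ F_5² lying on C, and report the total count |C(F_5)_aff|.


Affine F_5-points: {(1, 0), (1, 4), (3, 1), (3, 4), (4, 0), (4, 3)}; count = 6.

For each of the 25 pairs (x, y) ∈ F_5², evaluate f(x, y) mod 5. Record the zeros.
  x = 0: [0↦4, 1↦4, 2↦3, 3↦1, 4↦3]  zeros at y ∈ ∅
  x = 1: [0↦0, 1↦4, 2↦2, 3↦4, 4↦0]  zeros at y ∈ {0, 4}
  x = 2: [0↦3, 1↦1, 2↦3, 3↦4, 4↦4]  zeros at y ∈ ∅
  x = 3: [0↦3, 1↦0, 2↦1, 3↦1, 4↦0]  zeros at y ∈ {1, 4}
  x = 4: [0↦0, 1↦1, 2↦1, 3↦0, 4↦3]  zeros at y ∈ {0, 3}
Collecting zeros: affine points = {(1, 0), (1, 4), (3, 1), (3, 4), (4, 0), (4, 3)}.
Total count |C(F_5)_aff| = 6.


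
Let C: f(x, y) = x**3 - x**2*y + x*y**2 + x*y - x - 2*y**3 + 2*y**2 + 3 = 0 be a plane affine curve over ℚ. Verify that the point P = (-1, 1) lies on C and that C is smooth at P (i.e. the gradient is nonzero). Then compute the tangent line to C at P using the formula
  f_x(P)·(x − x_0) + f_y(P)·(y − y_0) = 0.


Tangent line at P: 6*x - 6*y + 12 = 0.

Step 1: f(-1, 1) = 0, so P lies on C.
Step 2: partial derivatives
  f_x(x, y) = 3*x**2 - 2*x*y + y**2 + y - 1, f_y(x, y) = -x**2 + 2*x*y + x - 6*y**2 + 4*y.
  f_x(P) = 6, f_y(P) = -6 (gradient nonzero, so P is smooth).
Step 3: tangent line at P: 6·(x − -1) + -6·(y − 1) = 0.
Expanding: 6*x - 6*y + 12 = 0.


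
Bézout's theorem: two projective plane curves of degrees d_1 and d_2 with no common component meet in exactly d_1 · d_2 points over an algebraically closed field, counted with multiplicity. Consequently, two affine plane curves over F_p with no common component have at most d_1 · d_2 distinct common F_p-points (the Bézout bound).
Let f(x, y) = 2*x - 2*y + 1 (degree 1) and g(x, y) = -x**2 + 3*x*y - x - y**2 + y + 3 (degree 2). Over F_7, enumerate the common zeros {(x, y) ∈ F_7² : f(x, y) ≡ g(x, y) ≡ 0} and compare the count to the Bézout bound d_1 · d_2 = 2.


Common zeros: ∅; count = 0; Bézout bound = 2.

deg(f) = 1, deg(g) = 2, so Bézout bound = 2.
Scan x ∈ F_7. For each x, list the y ∈ F_7 with f(x, y) ≡ 0 and those with g(x, y) ≡ 0 (mod 7); the common zeros in that column are the intersection.
  x = 0: f ≡ 0 at y ∈ {4}; g ≡ 0 at y ∈ ∅; common: ∅.
  x = 1: f ≡ 0 at y ∈ {5}; g ≡ 0 at y ∈ ∅; common: ∅.
  x = 2: f ≡ 0 at y ∈ {6}; g ≡ 0 at y ∈ {2, 5}; common: ∅.
  x = 3: f ≡ 0 at y ∈ {0}; g ≡ 0 at y ∈ {1, 2}; common: ∅.
  x = 4: f ≡ 0 at y ∈ {1}; g ≡ 0 at y ∈ ∅; common: ∅.
  x = 5: f ≡ 0 at y ∈ {2}; g ≡ 0 at y ∈ {4, 5}; common: ∅.
  x = 6: f ≡ 0 at y ∈ {3}; g ≡ 0 at y ∈ {1, 4}; common: ∅.
Collecting: common zeros = ∅, so the count is 0.
Comparison with the Bézout bound: 0 ≤ 2 = deg(f)·deg(g), as expected for curves with no common component (the affine F_7-count falls short of the bound because intersections may lie at infinity, over extension fields, or carry multiplicity).


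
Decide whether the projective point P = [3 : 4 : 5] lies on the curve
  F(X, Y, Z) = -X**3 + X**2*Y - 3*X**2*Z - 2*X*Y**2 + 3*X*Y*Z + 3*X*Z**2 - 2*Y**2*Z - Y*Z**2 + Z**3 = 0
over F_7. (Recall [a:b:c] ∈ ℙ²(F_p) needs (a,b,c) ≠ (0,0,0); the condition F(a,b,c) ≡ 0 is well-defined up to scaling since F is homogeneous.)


F(3,4,5) ≡ 6 (mod 7); P is NOT on the curve.

Evaluate F(3, 4, 5) term-by-term (mod 7).
  -X**3 ↦ -1·27·1·1 = -27
  X**2*Y ↦ 1·9·4·1 = 36
  -3*X**2*Z ↦ -3·9·1·5 = -135
  -2*X*Y**2 ↦ -2·3·16·1 = -96
  3*X*Y*Z ↦ 3·3·4·5 = 180
  3*X*Z**2 ↦ 3·3·1·25 = 225
  -2*Y**2*Z ↦ -2·1·16·5 = -160
  -Y*Z**2 ↦ -1·1·4·25 = -100
  Z**3 ↦ 1·1·1·125 = 125
Sum: F(3, 4, 5) = (-27) + (36) + (-135) + (-96) + (180) + (225) + (-160) + (-100) + (125) = 48.
Reducing mod 7: 48 ≡ 6 (mod 7).
Since F(a, b, c) ≡ 6 ≠ 0 (mod 7), P does NOT lie on the curve.


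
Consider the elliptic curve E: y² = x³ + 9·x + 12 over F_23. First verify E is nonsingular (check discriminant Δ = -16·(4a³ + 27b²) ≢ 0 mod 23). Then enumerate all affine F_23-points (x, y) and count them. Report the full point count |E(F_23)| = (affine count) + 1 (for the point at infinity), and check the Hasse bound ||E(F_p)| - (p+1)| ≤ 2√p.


Affine points = {(0, 9), (0, 14), (6, 11), (6, 12), (7, 2), (7, 21), (11, 4), (11, 19), (12, 10), (12, 13), (13, 7), (13, 16), (15, 7), (15, 16), (17, 8), (17, 15), (18, 7), (18, 16), (19, 2), (19, 21), (20, 2), (20, 21), (21, 3), (21, 20), (22, 5), (22, 18)}; affine count = 26; |E(F_23)| = 27.

Discriminant check: Δ ∝ 4a³ + 27b² = 4·9³ + 27·12² = 4·729 + 27·144 ≡ 19 (mod 23). Nonzero ⇒ E is nonsingular.
For each x ∈ F_23, compute rhs = x³ + 9·x + 12 mod 23, then count y ∈ F_23 with y² ≡ rhs.
  x = 0: rhs = 12, matching y values: 9, 14 (2 points).
  x = 1: rhs = 22, matching y values: none (0 points).
  x = 2: rhs = 15, matching y values: none (0 points).
  x = 3: rhs = 20, matching y values: none (0 points).
  x = 4: rhs = 20, matching y values: none (0 points).
  x = 5: rhs = 21, matching y values: none (0 points).
  x = 6: rhs = 6, matching y values: 11, 12 (2 points).
  x = 7: rhs = 4, matching y values: 2, 21 (2 points).
  x = 8: rhs = 21, matching y values: none (0 points).
  x = 9: rhs = 17, matching y values: none (0 points).
  x = 10: rhs = 21, matching y values: none (0 points).
  x = 11: rhs = 16, matching y values: 4, 19 (2 points).
  x = 12: rhs = 8, matching y values: 10, 13 (2 points).
  x = 13: rhs = 3, matching y values: 7, 16 (2 points).
  x = 14: rhs = 7, matching y values: none (0 points).
  x = 15: rhs = 3, matching y values: 7, 16 (2 points).
  x = 16: rhs = 20, matching y values: none (0 points).
  x = 17: rhs = 18, matching y values: 8, 15 (2 points).
  x = 18: rhs = 3, matching y values: 7, 16 (2 points).
  x = 19: rhs = 4, matching y values: 2, 21 (2 points).
  x = 20: rhs = 4, matching y values: 2, 21 (2 points).
  x = 21: rhs = 9, matching y values: 3, 20 (2 points).
  x = 22: rhs = 2, matching y values: 5, 18 (2 points).
Total affine count: 26.
Full point count |E(F_23)| = 26 + 1 = 27.
Hasse bound: |27 − (23+1)| = |3| = 3 ≤ 2√23 ≈ 9.5917 ✓.


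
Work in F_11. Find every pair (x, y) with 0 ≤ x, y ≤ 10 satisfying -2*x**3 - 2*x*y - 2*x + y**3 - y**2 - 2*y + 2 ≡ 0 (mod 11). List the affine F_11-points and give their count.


Affine F_11-points: {(0, 1), (1, 6), (1, 7), (1, 10), (3, 1), (7, 2), (8, 1), (9, 0), (9, 5), (9, 7)}; count = 10.

For each of the 121 pairs (x, y) ∈ F_11², evaluate f(x, y) mod 11. Record the zeros.
  x = 0: [0↦2, 1↦0, 2↦2, 3↦3, 4↦9, 5↦4, 6↦5, 7↦7, 8↦5, 9↦5, 10↦2]  zeros at y ∈ {1}
  x = 1: [0↦9, 1↦5, 2↦5, 3↦4, 4↦8, 5↦1, 6↦0, 7↦0, 8↦7, 9↦5, 10↦0]  zeros at y ∈ {6, 7, 10}
  x = 2: [0↦4, 1↦9, 2↦7, 3↦4, 4↦6, 5↦8, 6↦5, 7↦3, 8↦8, 9↦4, 10↦8]  zeros at y ∈ ∅
  x = 3: [0↦8, 1↦0, 2↦7, 3↦2, 4↦2, 5↦2, 6↦8, 7↦4, 8↦7, 9↦1, 10↦3]  zeros at y ∈ {1}
  x = 4: [0↦9, 1↦10, 2↦4, 3↦8, 4↦6, 5↦4, 6↦8, 7↦2, 8↦3, 9↦6, 10↦6]  zeros at y ∈ ∅
  x = 5: [0↦6, 1↦5, 2↦8, 3↦10, 4↦6, 5↦2, 6↦4, 7↦7, 8↦6, 9↦7, 10↦5]  zeros at y ∈ ∅
  x = 6: [0↦9, 1↦6, 2↦7, 3↦7, 4↦1, 5↦6, 6↦6, 7↦7, 8↦4, 9↦3, 10↦10]  zeros at y ∈ ∅
  x = 7: [0↦6, 1↦1, 2↦0, 3↦9, 4↦1, 5↦4, 6↦2, 7↦1, 8↦7, 9↦4, 10↦9]  zeros at y ∈ {2}
  x = 8: [0↦7, 1↦0, 2↦8, 3↦4, 4↦5, 5↦6, 6↦2, 7↦10, 8↦3, 9↦9, 10↦1]  zeros at y ∈ {1}
  x = 9: [0↦0, 1↦2, 2↦8, 3↦2, 4↦1, 5↦0, 6↦5, 7↦0, 8↦2, 9↦6, 10↦7]  zeros at y ∈ {0, 5, 7}
  x = 10: [0↦6, 1↦6, 2↦10, 3↦2, 4↦10, 5↦7, 6↦10, 7↦3, 8↦3, 9↦5, 10↦4]  zeros at y ∈ ∅
Collecting zeros: affine points = {(0, 1), (1, 6), (1, 7), (1, 10), (3, 1), (7, 2), (8, 1), (9, 0), (9, 5), (9, 7)}.
Total count |C(F_11)_aff| = 10.


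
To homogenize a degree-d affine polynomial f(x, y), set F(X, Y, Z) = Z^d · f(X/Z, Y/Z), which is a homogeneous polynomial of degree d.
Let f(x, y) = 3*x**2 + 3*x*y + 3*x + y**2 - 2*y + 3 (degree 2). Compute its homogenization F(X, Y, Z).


F(X, Y, Z) = 3*X**2 + 3*X*Y + 3*X*Z + Y**2 - 2*Y*Z + 3*Z**2

deg(f) = 2.
Substitute x = X/Z, y = Y/Z into f, then multiply by Z^2.
  monomial 3·x^2·y^0 ↦ 3·X^2·Y^0·Z^0.
  monomial 3·x^1·y^1 ↦ 3·X^1·Y^1·Z^0.
  monomial 3·x^1·y^0 ↦ 3·X^1·Y^0·Z^1.
  monomial 1·x^0·y^2 ↦ 1·X^0·Y^2·Z^0.
  monomial -2·x^0·y^1 ↦ -2·X^0·Y^1·Z^1.
  monomial 3·x^0·y^0 ↦ 3·X^0·Y^0·Z^2.
Collecting: F(X, Y, Z) = 3*X**2 + 3*X*Y + 3*X*Z + Y**2 - 2*Y*Z + 3*Z**2.


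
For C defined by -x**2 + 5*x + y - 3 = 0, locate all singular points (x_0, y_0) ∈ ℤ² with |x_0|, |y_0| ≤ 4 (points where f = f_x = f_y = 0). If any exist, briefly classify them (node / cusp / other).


No singular points in the scanned grid; C is smooth there.

Compute partial derivatives:
  f_x = 5 - 2*x.
  f_y = 1.
f_y = 1 is a nonzero constant, so f_y never vanishes: no point (x, y) can satisfy f = f_x = f_y = 0. In particular no (x, y) ∈ {−4, ..., 4}² is singular; the curve is smooth.


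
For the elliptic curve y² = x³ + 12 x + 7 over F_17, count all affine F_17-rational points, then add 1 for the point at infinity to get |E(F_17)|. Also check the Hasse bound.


Affine points = {(3, 6), (3, 11), (4, 0), (7, 3), (7, 14), (11, 5), (11, 12), (12, 3), (12, 14), (15, 3), (15, 14)}; affine count = 11; |E(F_17)| = 12.

Discriminant check: Δ ∝ 4a³ + 27b² = 4·12³ + 27·7² = 4·1728 + 27·49 ≡ 7 (mod 17). Nonzero ⇒ E is nonsingular.
For each x ∈ F_17, compute rhs = x³ + 12·x + 7 mod 17, then count y ∈ F_17 with y² ≡ rhs.
  x = 0: rhs = 7, matching y values: none (0 points).
  x = 1: rhs = 3, matching y values: none (0 points).
  x = 2: rhs = 5, matching y values: none (0 points).
  x = 3: rhs = 2, matching y values: 6, 11 (2 points).
  x = 4: rhs = 0, matching y values: 0 (1 points).
  x = 5: rhs = 5, matching y values: none (0 points).
  x = 6: rhs = 6, matching y values: none (0 points).
  x = 7: rhs = 9, matching y values: 3, 14 (2 points).
  x = 8: rhs = 3, matching y values: none (0 points).
  x = 9: rhs = 11, matching y values: none (0 points).
  x = 10: rhs = 5, matching y values: none (0 points).
  x = 11: rhs = 8, matching y values: 5, 12 (2 points).
  x = 12: rhs = 9, matching y values: 3, 14 (2 points).
  x = 13: rhs = 14, matching y values: none (0 points).
  x = 14: rhs = 12, matching y values: none (0 points).
  x = 15: rhs = 9, matching y values: 3, 14 (2 points).
  x = 16: rhs = 11, matching y values: none (0 points).
Total affine count: 11.
Full point count |E(F_17)| = 11 + 1 = 12.
Hasse bound: |12 − (17+1)| = |-6| = 6 ≤ 2√17 ≈ 8.2462 ✓.


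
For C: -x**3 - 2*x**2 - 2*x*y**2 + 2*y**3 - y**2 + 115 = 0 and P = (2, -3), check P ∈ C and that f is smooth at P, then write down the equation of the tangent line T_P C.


Tangent line at P: -38*x + 84*y + 328 = 0.

Step 1: f(2, -3) = 0, so P lies on C.
Step 2: partial derivatives
  f_x(x, y) = -3*x**2 - 4*x - 2*y**2, f_y(x, y) = -4*x*y + 6*y**2 - 2*y.
  f_x(P) = -38, f_y(P) = 84 (gradient nonzero, so P is smooth).
Step 3: tangent line at P: -38·(x − 2) + 84·(y − -3) = 0.
Expanding: -38*x + 84*y + 328 = 0.


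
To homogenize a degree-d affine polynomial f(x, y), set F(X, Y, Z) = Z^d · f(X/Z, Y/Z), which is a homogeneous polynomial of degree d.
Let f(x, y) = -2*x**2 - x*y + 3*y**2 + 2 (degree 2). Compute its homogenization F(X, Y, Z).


F(X, Y, Z) = -2*X**2 - X*Y + 3*Y**2 + 2*Z**2

deg(f) = 2.
Substitute x = X/Z, y = Y/Z into f, then multiply by Z^2.
  monomial -2·x^2·y^0 ↦ -2·X^2·Y^0·Z^0.
  monomial -1·x^1·y^1 ↦ -1·X^1·Y^1·Z^0.
  monomial 3·x^0·y^2 ↦ 3·X^0·Y^2·Z^0.
  monomial 2·x^0·y^0 ↦ 2·X^0·Y^0·Z^2.
Collecting: F(X, Y, Z) = -2*X**2 - X*Y + 3*Y**2 + 2*Z**2.


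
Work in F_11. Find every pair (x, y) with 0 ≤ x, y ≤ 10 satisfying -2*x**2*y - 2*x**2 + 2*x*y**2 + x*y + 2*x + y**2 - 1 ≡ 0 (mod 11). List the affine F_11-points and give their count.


Affine F_11-points: {(0, 1), (0, 10), (2, 3), (2, 7), (4, 1), (4, 7), (5, 3), (6, 5), (6, 6), (7, 4), (7, 5), (10, 4)}; count = 12.

For each of the 121 pairs (x, y) ∈ F_11², evaluate f(x, y) mod 11. Record the zeros.
  x = 0: [0↦10, 1↦0, 2↦3, 3↦8, 4↦4, 5↦2, 6↦2, 7↦4, 8↦8, 9↦3, 10↦0]  zeros at y ∈ {1, 10}
  x = 1: [0↦10, 1↦1, 2↦9, 3↦1, 4↦10, 5↦3, 6↦2, 7↦7, 8↦7, 9↦2, 10↦3]  zeros at y ∈ ∅
  x = 2: [0↦6, 1↦5, 2↦3, 3↦0, 4↦7, 5↦2, 6↦7, 7↦0, 8↦3, 9↦5, 10↦6]  zeros at y ∈ {3, 7}
  x = 3: [0↦9, 1↦1, 2↦7, 3↦5, 4↦6, 5↦10, 6↦6, 7↦5, 8↦7, 9↦1, 10↦9]  zeros at y ∈ ∅
  x = 4: [0↦8, 1↦0, 2↦10, 3↦5, 4↦7, 5↦5, 6↦10, 7↦0, 8↦8, 9↦1, 10↦1]  zeros at y ∈ {1, 7}
  x = 5: [0↦3, 1↦2, 2↦1, 3↦0, 4↦10, 5↦9, 6↦8, 7↦7, 8↦6, 9↦5, 10↦4]  zeros at y ∈ {3}
  x = 6: [0↦5, 1↦7, 2↦2, 3↦1, 4↦4, 5↦0, 6↦0, 7↦4, 8↦1, 9↦2, 10↦7]  zeros at y ∈ {5, 6}
  x = 7: [0↦3, 1↦4, 2↦2, 3↦8, 4↦0, 5↦0, 6↦8, 7↦2, 8↦4, 9↦3, 10↦10]  zeros at y ∈ {4, 5}
  x = 8: [0↦8, 1↦4, 2↦1, 3↦10, 4↦9, 5↦9, 6↦10, 7↦1, 8↦4, 9↦8, 10↦2]  zeros at y ∈ ∅
  x = 9: [0↦9, 1↦7, 2↦10, 3↦7, 4↦9, 5↦5, 6↦6, 7↦1, 8↦1, 9↦6, 10↦5]  zeros at y ∈ ∅
  x = 10: [0↦6, 1↦2, 2↦7, 3↦10, 4↦0, 5↦10, 6↦7, 7↦2, 8↦6, 9↦8, 10↦8]  zeros at y ∈ {4}
Collecting zeros: affine points = {(0, 1), (0, 10), (2, 3), (2, 7), (4, 1), (4, 7), (5, 3), (6, 5), (6, 6), (7, 4), (7, 5), (10, 4)}.
Total count |C(F_11)_aff| = 12.


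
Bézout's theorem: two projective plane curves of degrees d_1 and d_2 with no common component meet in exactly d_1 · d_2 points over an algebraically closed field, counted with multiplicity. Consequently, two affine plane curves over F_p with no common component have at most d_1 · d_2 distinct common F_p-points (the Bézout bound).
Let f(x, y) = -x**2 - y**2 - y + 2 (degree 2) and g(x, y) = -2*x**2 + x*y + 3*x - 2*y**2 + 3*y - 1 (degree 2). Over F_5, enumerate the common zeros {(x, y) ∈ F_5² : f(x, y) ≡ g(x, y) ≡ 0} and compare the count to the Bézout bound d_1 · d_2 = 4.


Common zeros: {(0, 1), (0, 3), (1, 2), (4, 2)}; count = 4; Bézout bound = 4.

deg(f) = 2, deg(g) = 2, so Bézout bound = 4.
Scan x ∈ F_5. For each x, list the y ∈ F_5 with f(x, y) ≡ 0 and those with g(x, y) ≡ 0 (mod 5); the common zeros in that column are the intersection.
  x = 0: f ≡ 0 at y ∈ {1, 3}; g ≡ 0 at y ∈ {1, 3}; common: {1, 3}.
  x = 1: f ≡ 0 at y ∈ {2}; g ≡ 0 at y ∈ {0, 2}; common: {2}.
  x = 2: f ≡ 0 at y ∈ ∅; g ≡ 0 at y ∈ {1, 4}; common: ∅.
  x = 3: f ≡ 0 at y ∈ ∅; g ≡ 0 at y ∈ {0, 3}; common: ∅.
  x = 4: f ≡ 0 at y ∈ {2}; g ≡ 0 at y ∈ {2, 4}; common: {2}.
Collecting: common zeros = {(0, 1), (0, 3), (1, 2), (4, 2)}, so the count is 4.
Comparison with the Bézout bound: 4 ≤ 4 = deg(f)·deg(g), as expected for curves with no common component (the bound is attained).
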